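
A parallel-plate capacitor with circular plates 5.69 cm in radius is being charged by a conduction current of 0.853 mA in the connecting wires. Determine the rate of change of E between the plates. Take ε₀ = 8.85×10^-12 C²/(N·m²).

The displacement current between the plates equals the conduction current, I_d = 0.853 mA.
Inverting I_d = ε₀ A dE/dt gives dE/dt = 8.53×10^-4 / (8.85×10^-12 · 0.01017) = 9.48×10^9 V/(m·s).

9.48×10^9 V/(m·s)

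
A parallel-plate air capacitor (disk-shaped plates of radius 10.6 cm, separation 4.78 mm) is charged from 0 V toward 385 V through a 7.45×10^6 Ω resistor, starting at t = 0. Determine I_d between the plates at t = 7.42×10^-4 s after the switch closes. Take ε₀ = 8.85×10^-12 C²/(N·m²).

1.13×10^-5 A

With C = ε₀A/d = (8.85×10^-12)(0.03530)/(4.78×10^-3) = 6.536×10^-11 F, the time constant is τ = RC = 4.869×10^-4 s, so t/τ = 1.524 and e^(−t/τ) = 0.2178.
I_d = I_cond = (V₀/R) e^(−t/τ) = (5.168×10^-5)(0.2178) = 1.13×10^-5 A.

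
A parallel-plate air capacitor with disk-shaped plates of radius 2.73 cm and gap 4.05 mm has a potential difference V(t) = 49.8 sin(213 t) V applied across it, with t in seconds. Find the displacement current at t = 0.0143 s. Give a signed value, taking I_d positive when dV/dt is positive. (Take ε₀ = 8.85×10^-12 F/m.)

-5.40×10^-8 A

dE/dt = (V₀ω/d)·cos(ωt) with ωt = 3.0459 rad: (49.8)(213)(-0.9954)/(4.05×10^-3) = -2.607×10^6 V/(m·s).
I_d = ε₀ A dE/dt = (8.85×10^-12)(2.341×10^-3)(-2.607×10^6) = -5.40×10^-8 A.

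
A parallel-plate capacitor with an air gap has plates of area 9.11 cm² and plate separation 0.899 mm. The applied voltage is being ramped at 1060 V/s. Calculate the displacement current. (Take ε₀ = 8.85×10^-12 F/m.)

The field between the plates is E = V/d, so dE/dt = (1060)/(8.99×10^-4 m) = 1.179×10^6 V/(m·s).
I_d = ε₀ A (dE/dt) = (8.85×10^-12)(9.11×10^-4)(1.179×10^6) = 9.51×10^-9 A.

9.51×10^-9 A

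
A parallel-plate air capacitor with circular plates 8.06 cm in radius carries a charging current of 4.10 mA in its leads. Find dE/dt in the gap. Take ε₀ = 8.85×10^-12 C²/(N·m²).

The displacement current between the plates equals the conduction current, I_d = 4.10 mA.
Since I_d = ε₀ A dE/dt, dE/dt = I_d/(ε₀A) = (4.10×10^-3)/((8.85×10^-12)(0.02041)) = 2.27×10^10 V/(m·s).

2.27×10^10 V/(m·s)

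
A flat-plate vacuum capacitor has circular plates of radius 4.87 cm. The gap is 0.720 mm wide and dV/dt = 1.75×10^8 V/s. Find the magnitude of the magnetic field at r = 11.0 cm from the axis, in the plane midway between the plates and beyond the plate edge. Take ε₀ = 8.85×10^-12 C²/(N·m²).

dE/dt = (dV/dt)/d = 2.431×10^11 V/(m·s); I_d = ε₀(πR²)(dE/dt) = (8.85×10^-12)(7.451×10^-3)(2.431×10^11) = 0.01603 A.
For r ≥ R the full I_d is enclosed: B = μ₀ I_d/(2πr) = (4π×10^-7)(0.01603)/(2π·0.110) = 2.91×10^-8 T.

2.91×10^-8 T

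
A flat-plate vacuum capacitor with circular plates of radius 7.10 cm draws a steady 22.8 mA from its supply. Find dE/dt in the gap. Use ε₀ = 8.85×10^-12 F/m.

1.63×10^11 V/(m·s)

By continuity, I_d in the gap equals the 22.8 mA flowing in the wire.
Then dE/dt = I_d/(ε₀A) = 1.63×10^11 V/(m·s).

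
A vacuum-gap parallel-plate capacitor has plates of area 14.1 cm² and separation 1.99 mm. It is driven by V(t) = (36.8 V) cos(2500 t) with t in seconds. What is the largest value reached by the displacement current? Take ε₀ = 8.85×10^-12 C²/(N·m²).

5.77×10^-7 A

The displacement current equals the conduction current C dV/dt, which peaks at C V₀ ω.
With C = ε₀A/d = (8.85×10^-12)(1.41×10^-3)/(1.99×10^-3) = 6.271×10^-12 F and ω = 2500 rad/s, I_d,max = (6.271×10^-12)(36.8)(2500) = 5.77×10^-7 A.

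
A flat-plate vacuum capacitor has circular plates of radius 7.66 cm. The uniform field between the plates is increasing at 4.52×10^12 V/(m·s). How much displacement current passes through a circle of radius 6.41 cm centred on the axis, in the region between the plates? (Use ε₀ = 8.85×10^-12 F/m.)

I_d = ε₀ dΦ_E/dt = ε₀ πR² (dE/dt) = (8.85×10^-12)(0.01843)(4.52×10^12) = 0.7372 A through the full plate area.
The field is uniform, so I_d,enc = I_d (r/R)² = (0.7372)(6.41/7.66)² = 0.516 A.

0.516 A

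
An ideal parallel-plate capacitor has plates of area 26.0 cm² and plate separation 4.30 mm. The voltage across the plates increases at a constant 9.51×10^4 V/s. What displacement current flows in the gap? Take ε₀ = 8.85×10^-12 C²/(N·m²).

5.09×10^-7 A

The field between the plates is E = V/d, so dE/dt = (9.51×10^4)/(4.30×10^-3 m) = 2.212×10^7 V/(m·s).
I_d = ε₀ A (dE/dt) = (8.85×10^-12)(2.60×10^-3)(2.212×10^7) = 5.09×10^-7 A.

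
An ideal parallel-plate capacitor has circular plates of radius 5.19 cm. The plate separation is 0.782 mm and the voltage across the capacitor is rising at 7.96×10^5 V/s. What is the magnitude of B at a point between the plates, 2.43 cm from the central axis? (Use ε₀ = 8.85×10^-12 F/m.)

I_d = C dV/dt with C = ε₀πR²/d = 9.577×10^-11 F, so I_d = (9.577×10^-11)(7.96×10^5) = 7.623×10^-5 A.
For r < R the Ampère–Maxwell law gives B(2πr) = μ₀ I_d (r²/R²), so B = μ₀ I_d r/(2πR²) = (4π×10^-7)(7.623×10^-5)(0.0243)/(2π·0.0519²) = 1.38×10^-10 T.

1.38×10^-10 T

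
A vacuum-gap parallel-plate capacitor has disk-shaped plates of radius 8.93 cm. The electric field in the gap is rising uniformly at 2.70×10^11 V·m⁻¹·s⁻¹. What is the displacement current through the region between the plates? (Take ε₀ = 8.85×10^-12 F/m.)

0.0599 A

I_d = ε₀ A (dE/dt) = (8.85×10^-12)(0.02505 m²)(2.70×10^11) = 0.0599 A.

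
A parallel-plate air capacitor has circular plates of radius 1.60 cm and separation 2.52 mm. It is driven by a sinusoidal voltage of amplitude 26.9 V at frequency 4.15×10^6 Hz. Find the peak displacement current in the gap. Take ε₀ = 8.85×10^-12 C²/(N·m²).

C = ε₀A/d = (8.85×10^-12)(8.042×10^-4)/(2.52×10^-3) = 2.824×10^-12 F; ω = 2πf = 2.608×10^7 rad/s.
I_d = C dV/dt, so |I_d|_max = C V₀ ω = (2.824×10^-12)(26.9)(2.608×10^7) = 1.98×10^-3 A.

1.98×10^-3 A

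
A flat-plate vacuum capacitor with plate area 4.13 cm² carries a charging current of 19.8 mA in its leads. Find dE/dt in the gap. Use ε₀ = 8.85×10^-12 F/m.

5.42×10^12 V/(m·s)

Charge continuity gives I_d = I = 0.0198 A between the plates.
Inverting I_d = ε₀ A dE/dt gives dE/dt = 0.0198 / (8.85×10^-12 · 4.13×10^-4) = 5.42×10^12 V/(m·s).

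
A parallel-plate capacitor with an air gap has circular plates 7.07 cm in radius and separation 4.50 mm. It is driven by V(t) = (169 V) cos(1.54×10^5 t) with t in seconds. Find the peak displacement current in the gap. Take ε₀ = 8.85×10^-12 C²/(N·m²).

8.04×10^-4 A

The displacement current equals the conduction current C dV/dt, which peaks at C V₀ ω.
With C = ε₀A/d = (8.85×10^-12)(0.01570)/(4.50×10^-3) = 3.088×10^-11 F and ω = 1.54×10^5 rad/s, I_d,max = (3.088×10^-11)(169)(1.54×10^5) = 8.04×10^-4 A.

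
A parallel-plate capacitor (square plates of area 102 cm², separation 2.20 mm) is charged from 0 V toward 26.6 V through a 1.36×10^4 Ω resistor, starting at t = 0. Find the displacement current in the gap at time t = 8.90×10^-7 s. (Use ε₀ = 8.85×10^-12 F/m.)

With C = ε₀A/d = (8.85×10^-12)(0.0102)/(2.20×10^-3) = 4.103×10^-11 F, the time constant is τ = RC = 5.580×10^-7 s, so t/τ = 1.595 and e^(−t/τ) = 0.2029.
I_d = I_cond = (V₀/R) e^(−t/τ) = (1.956×10^-3)(0.2029) = 3.97×10^-4 A.

3.97×10^-4 A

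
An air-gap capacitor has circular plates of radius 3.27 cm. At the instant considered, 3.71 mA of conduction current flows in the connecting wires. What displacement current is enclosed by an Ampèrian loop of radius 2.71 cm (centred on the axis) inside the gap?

Between the plates the displacement current equals the wire current: I_d = 3.71 mA = 3.71×10^-3 A.
The field is uniform, so I_d,enc = I_d (r/R)² = (3.71×10^-3)(2.71/3.27)² = 2.55×10^-3 A.

2.55×10^-3 A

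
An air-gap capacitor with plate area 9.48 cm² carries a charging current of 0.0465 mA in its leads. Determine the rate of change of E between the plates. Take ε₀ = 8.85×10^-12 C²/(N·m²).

By continuity, I_d in the gap equals the 0.0465 mA flowing in the wire.
Since I_d = ε₀ A dE/dt, dE/dt = I_d/(ε₀A) = (4.65×10^-5)/((8.85×10^-12)(9.48×10^-4)) = 5.54×10^9 V/(m·s).

5.54×10^9 V/(m·s)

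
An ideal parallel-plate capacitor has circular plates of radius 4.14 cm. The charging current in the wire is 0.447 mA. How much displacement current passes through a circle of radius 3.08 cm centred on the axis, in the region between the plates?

No conduction current crosses the gap, so I_d there equals the 4.47×10^-4 A in the leads.
Through an area πr² the displacement current is I_d·(πr²/πR²) = I_d (r/R)² = 2.47×10^-4 A.

2.47×10^-4 A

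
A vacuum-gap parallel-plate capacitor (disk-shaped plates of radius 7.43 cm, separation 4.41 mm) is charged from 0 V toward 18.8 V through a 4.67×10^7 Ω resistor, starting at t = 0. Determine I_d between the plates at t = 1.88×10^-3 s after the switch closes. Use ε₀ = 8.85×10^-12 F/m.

C = ε₀A/d = (8.85×10^-12)(0.01734)/(4.41×10^-3) = 3.480×10^-11 F and τ = RC = 1.625×10^-3 s. I_d in the gap equals the RC charging current.
I_d(t) = (V₀/R) e^(−t/τ) = 4.026×10^-7 · e^(−1.157) = 1.27×10^-7 A.

1.27×10^-7 A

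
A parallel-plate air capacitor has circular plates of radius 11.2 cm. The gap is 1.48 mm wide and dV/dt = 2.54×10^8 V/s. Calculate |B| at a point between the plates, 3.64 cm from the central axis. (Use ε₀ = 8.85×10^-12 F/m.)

With E = V/d, dE/dt = 1.716×10^11 V/(m·s) and πR² = 0.03941 m², giving I_d = ε₀ πR² dE/dt = 0.05985 A.
∮B·dl = μ₀ I_d,enc with I_d,enc = I_d r²/R² = 6.322×10^-3 A; so B = μ₀ I_d,enc/(2πr) = 3.47×10^-8 T.

3.47×10^-8 T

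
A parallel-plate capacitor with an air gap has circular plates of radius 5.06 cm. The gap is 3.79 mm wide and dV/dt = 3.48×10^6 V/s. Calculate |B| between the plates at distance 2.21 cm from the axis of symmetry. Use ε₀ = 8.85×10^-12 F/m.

1.13×10^-10 T

I_d = C dV/dt with C = ε₀πR²/d = 1.878×10^-11 F, so I_d = (1.878×10^-11)(3.48×10^6) = 6.535×10^-5 A.
For r < R the Ampère–Maxwell law gives B(2πr) = μ₀ I_d (r²/R²), so B = μ₀ I_d r/(2πR²) = (4π×10^-7)(6.535×10^-5)(0.0221)/(2π·0.0506²) = 1.13×10^-10 T.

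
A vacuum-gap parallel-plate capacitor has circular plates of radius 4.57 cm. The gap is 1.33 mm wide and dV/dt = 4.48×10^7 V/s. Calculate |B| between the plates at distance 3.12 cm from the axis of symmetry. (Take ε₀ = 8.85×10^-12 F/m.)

With E = V/d, dE/dt = 3.368×10^10 V/(m·s) and πR² = 6.561×10^-3 m², giving I_d = ε₀ πR² dE/dt = 1.956×10^-3 A.
For r < R the Ampère–Maxwell law gives B(2πr) = μ₀ I_d (r²/R²), so B = μ₀ I_d r/(2πR²) = (4π×10^-7)(1.956×10^-3)(0.0312)/(2π·0.0457²) = 5.84×10^-9 T.

5.84×10^-9 T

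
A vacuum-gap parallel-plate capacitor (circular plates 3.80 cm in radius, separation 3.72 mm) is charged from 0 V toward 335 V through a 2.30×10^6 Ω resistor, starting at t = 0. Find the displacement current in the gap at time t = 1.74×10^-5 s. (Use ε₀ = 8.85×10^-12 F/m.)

C = ε₀A/d = (8.85×10^-12)(4.536×10^-3)/(3.72×10^-3) = 1.079×10^-11 F, so τ = RC = 2.482×10^-5 s.
The conduction current is I(t) = (V₀/R) e^(−t/τ), and the displacement current between the plates equals it.
t/τ = 0.7010; I_d = (335/2.30×10^6) · e^(−0.7010) = (1.457×10^-4)(0.4961) = 7.23×10^-5 A.

7.23×10^-5 A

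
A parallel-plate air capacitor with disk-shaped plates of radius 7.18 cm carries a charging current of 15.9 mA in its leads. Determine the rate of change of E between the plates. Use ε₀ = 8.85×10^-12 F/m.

1.11×10^11 V/(m·s)

By continuity, I_d in the gap equals the 15.9 mA flowing in the wire.
Since I_d = ε₀ A dE/dt, dE/dt = I_d/(ε₀A) = (0.0159)/((8.85×10^-12)(0.01620)) = 1.11×10^11 V/(m·s).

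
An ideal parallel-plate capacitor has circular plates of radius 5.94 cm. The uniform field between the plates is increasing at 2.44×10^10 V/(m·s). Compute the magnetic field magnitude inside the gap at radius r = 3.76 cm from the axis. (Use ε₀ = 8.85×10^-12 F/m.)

Total displacement current: I_d = ε₀(πR²)(dE/dt) = (8.85×10^-12)(0.01108)(2.44×10^10) = 2.393×10^-3 A.
An Ampèrian loop of radius r encloses a fraction (r/R)² of I_d. Then B·2πr = μ₀ I_d (r/R)², giving B = μ₀ I_d r/(2πR²) = 5.10×10^-9 T.

5.10×10^-9 T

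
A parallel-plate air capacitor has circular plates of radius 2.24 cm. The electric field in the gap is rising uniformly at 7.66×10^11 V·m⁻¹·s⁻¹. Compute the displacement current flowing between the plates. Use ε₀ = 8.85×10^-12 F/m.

0.0107 A

The displacement current is ε₀ times dΦ_E/dt = ε₀ A dE/dt = (8.85×10^-12)(1.576×10^-3)(7.66×10^11) = 0.0107 A.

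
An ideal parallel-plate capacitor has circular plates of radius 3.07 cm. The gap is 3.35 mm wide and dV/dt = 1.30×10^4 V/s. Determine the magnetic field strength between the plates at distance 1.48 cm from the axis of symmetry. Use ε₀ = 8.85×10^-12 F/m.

I_d = C dV/dt with C = ε₀πR²/d = 7.822×10^-12 F, so I_d = (7.822×10^-12)(1.30×10^4) = 1.017×10^-7 A.
∮B·dl = μ₀ I_d,enc with I_d,enc = I_d r²/R² = 2.364×10^-8 A; so B = μ₀ I_d,enc/(2πr) = 3.19×10^-13 T.

3.19×10^-13 T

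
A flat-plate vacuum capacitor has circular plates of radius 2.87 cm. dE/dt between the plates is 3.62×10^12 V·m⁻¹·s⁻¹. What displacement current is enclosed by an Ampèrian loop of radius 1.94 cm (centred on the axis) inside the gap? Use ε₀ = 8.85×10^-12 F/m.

0.0379 A

Total displacement current: I_d = ε₀(πR²)(dE/dt) = (8.85×10^-12)(2.588×10^-3)(3.62×10^12) = 0.08291 A.
Through an area πr² the displacement current is I_d·(πr²/πR²) = I_d (r/R)² = 0.0379 A.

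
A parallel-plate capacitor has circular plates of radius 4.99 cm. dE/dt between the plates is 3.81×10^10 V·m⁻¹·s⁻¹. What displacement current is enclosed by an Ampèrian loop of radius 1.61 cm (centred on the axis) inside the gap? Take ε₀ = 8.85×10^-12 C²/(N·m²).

Through the whole plate area (πR² = 7.823×10^-3 m²), I_d = ε₀ πR² dE/dt = 2.638×10^-3 A.
The field is uniform, so I_d,enc = I_d (r/R)² = (2.638×10^-3)(1.61/4.99)² = 2.75×10^-4 A.

2.75×10^-4 A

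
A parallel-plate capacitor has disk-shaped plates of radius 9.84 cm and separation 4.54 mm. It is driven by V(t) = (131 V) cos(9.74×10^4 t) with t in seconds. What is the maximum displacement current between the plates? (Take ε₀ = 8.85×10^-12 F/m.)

7.57×10^-4 A

The displacement current equals the conduction current C dV/dt, which peaks at C V₀ ω.
With C = ε₀A/d = (8.85×10^-12)(0.03042)/(4.54×10^-3) = 5.930×10^-11 F and ω = 9.74×10^4 rad/s, I_d,max = (5.930×10^-11)(131)(9.74×10^4) = 7.57×10^-4 A.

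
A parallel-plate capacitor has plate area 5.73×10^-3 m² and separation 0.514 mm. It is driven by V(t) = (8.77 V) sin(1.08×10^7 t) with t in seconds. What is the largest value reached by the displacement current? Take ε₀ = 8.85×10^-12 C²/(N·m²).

9.34×10^-3 A

The displacement current equals the conduction current C dV/dt, which peaks at C V₀ ω.
With C = ε₀A/d = (8.85×10^-12)(5.73×10^-3)/(5.14×10^-4) = 9.866×10^-11 F and ω = 1.08×10^7 rad/s, I_d,max = (9.866×10^-11)(8.77)(1.08×10^7) = 9.34×10^-3 A.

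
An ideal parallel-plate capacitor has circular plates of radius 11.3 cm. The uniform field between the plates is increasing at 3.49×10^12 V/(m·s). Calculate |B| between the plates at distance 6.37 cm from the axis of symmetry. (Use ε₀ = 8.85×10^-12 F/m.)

I_d = ε₀ dΦ_E/dt = ε₀ πR² (dE/dt) = (8.85×10^-12)(0.04011)(3.49×10^12) = 1.239 A through the full plate area.
For r < R the Ampère–Maxwell law gives B(2πr) = μ₀ I_d (r²/R²), so B = μ₀ I_d r/(2πR²) = (4π×10^-7)(1.239)(0.0637)/(2π·0.113²) = 1.24×10^-6 T.

1.24×10^-6 T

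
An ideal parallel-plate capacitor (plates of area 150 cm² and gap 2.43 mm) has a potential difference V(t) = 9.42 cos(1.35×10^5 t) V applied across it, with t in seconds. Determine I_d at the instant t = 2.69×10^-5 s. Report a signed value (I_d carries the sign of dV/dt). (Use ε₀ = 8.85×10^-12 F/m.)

3.27×10^-5 A

dE/dt = (V₀ω/d)·−sin(ωt) with ωt = 3.6315 rad: (9.42)(1.35×10^5)(0.4705)/(2.43×10^-3) = 2.462×10^8 V/(m·s).
I_d = ε₀ A dE/dt = (8.85×10^-12)(0.0150)(2.462×10^8) = 3.27×10^-5 A.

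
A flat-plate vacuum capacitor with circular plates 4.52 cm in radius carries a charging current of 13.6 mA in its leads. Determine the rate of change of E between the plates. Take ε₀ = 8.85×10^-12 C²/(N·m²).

2.39×10^11 V/(m·s)

Charge continuity gives I_d = I = 0.0136 A between the plates.
Then dE/dt = I_d/(ε₀A) = 2.39×10^11 V/(m·s).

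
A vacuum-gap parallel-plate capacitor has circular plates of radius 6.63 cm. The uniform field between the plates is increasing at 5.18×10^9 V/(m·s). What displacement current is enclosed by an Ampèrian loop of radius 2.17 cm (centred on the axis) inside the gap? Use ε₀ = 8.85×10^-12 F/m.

I_d = ε₀ dΦ_E/dt = ε₀ πR² (dE/dt) = (8.85×10^-12)(0.01381)(5.18×10^9) = 6.331×10^-4 A through the full plate area.
Since J_d is uniform, the enclosed fraction is (r/R)² = 0.1071, giving I_d,enc = 6.78×10^-5 A.

6.78×10^-5 A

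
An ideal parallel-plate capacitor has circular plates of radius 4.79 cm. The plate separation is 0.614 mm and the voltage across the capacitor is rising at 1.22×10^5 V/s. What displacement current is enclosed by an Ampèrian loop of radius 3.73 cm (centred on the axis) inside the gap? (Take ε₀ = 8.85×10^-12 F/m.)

7.69×10^-6 A

dE/dt = (dV/dt)/d = 1.987×10^8 V/(m·s); I_d = ε₀(πR²)(dE/dt) = (8.85×10^-12)(7.208×10^-3)(1.987×10^8) = 1.268×10^-5 A.
The field is uniform, so I_d,enc = I_d (r/R)² = (1.268×10^-5)(3.73/4.79)² = 7.69×10^-6 A.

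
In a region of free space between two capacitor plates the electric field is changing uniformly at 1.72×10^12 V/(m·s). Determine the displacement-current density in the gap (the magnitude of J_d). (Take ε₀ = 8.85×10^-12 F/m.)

The displacement-current density is ε₀ ∂E/∂t = (8.85×10^-12)(1.72×10^12) = 15.2 A/m².

15.2 A/m²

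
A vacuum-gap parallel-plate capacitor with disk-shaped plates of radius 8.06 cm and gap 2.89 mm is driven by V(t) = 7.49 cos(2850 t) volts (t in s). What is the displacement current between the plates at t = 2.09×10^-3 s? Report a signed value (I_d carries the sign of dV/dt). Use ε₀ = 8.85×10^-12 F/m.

dE/dt = (V₀ω/d)·−sin(ωt) with ωt = 5.9565 rad: (7.49)(2850)(0.3209)/(2.89×10^-3) = 2.370×10^6 V/(m·s).
I_d = ε₀ A dE/dt = (8.85×10^-12)(0.02041)(2.370×10^6) = 4.28×10^-7 A.

4.28×10^-7 A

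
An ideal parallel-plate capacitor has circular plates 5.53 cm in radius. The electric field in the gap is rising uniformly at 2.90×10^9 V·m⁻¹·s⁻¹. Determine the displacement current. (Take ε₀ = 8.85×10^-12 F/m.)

2.47×10^-4 A

With a uniform field, Φ_E = EA, so I_d = ε₀ A dE/dt = 2.47×10^-4 A.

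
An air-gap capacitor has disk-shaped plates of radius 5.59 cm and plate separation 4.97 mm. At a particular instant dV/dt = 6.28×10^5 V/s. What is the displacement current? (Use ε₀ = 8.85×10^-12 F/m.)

1.10×10^-5 A

The field between the plates is E = V/d, so dE/dt = (6.28×10^5)/(4.97×10^-3 m) = 1.264×10^8 V/(m·s).
I_d = ε₀ A (dE/dt) = (8.85×10^-12)(9.817×10^-3)(1.264×10^8) = 1.10×10^-5 A.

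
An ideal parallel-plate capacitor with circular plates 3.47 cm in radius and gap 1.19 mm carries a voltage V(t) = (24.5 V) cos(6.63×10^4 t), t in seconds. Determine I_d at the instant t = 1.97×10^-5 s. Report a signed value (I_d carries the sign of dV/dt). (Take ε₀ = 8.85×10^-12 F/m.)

-4.41×10^-5 A

C = ε₀A/d = (8.85×10^-12)(3.783×10^-3)/(1.19×10^-3) = 2.813×10^-11 F. dV/dt = V₀ω·−sin(ωt); at ωt = 1.30611 rad this factor is -0.9652.
I_d = C dV/dt = (2.813×10^-11)(24.5)(6.63×10^4)(-0.9652) = -4.41×10^-5 A.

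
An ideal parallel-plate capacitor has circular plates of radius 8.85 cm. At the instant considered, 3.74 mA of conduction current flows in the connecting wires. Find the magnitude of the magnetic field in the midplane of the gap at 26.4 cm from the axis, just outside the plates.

No conduction current crosses the gap, so I_d there equals the 3.74×10^-3 A in the leads.
For r ≥ R the full I_d is enclosed: B = μ₀ I_d/(2πr) = (4π×10^-7)(3.74×10^-3)/(2π·0.264) = 2.83×10^-9 T.

2.83×10^-9 T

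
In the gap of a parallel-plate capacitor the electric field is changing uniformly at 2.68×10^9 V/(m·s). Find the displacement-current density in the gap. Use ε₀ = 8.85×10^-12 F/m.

0.0237 A/m²

J_d = ε₀ ∂E/∂t, so J_d = 0.0237 A/m².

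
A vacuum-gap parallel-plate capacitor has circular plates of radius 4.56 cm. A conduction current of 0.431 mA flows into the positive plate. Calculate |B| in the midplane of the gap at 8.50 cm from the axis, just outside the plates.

1.01×10^-9 T

Between the plates the displacement current equals the wire current: I_d = 0.431 mA = 4.31×10^-4 A.
For r ≥ R the full I_d is enclosed: B = μ₀ I_d/(2πr) = (4π×10^-7)(4.31×10^-4)/(2π·0.0850) = 1.01×10^-9 T.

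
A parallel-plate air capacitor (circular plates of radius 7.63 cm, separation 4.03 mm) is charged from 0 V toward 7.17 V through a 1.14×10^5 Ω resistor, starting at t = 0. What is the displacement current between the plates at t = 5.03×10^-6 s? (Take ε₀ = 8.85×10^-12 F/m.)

2.10×10^-5 A

C = ε₀A/d = (8.85×10^-12)(0.01829)/(4.03×10^-3) = 4.017×10^-11 F and τ = RC = 4.579×10^-6 s. I_d in the gap equals the RC charging current.
I_d(t) = (V₀/R) e^(−t/τ) = 6.289×10^-5 · e^(−1.098) = 2.10×10^-5 A.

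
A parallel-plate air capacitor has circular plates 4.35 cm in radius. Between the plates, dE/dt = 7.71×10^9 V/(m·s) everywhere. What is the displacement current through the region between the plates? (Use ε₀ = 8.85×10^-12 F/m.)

The displacement current is ε₀ times dΦ_E/dt = ε₀ A dE/dt = (8.85×10^-12)(5.945×10^-3)(7.71×10^9) = 4.06×10^-4 A.

4.06×10^-4 A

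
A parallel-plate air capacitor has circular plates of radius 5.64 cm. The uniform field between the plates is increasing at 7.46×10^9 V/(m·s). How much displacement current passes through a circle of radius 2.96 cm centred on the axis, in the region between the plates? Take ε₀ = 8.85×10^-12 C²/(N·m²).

1.82×10^-4 A

Through the whole plate area (πR² = 9.993×10^-3 m²), I_d = ε₀ πR² dE/dt = 6.597×10^-4 A.
Since J_d is uniform, the enclosed fraction is (r/R)² = 0.2754, giving I_d,enc = 1.82×10^-4 A.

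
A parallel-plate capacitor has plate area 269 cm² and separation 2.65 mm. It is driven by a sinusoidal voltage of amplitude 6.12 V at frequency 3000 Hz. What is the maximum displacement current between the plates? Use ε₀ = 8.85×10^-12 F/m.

C = ε₀A/d = (8.85×10^-12)(0.0269)/(2.65×10^-3) = 8.984×10^-11 F; ω = 2πf = 1.885×10^4 rad/s.
I_d = C dV/dt, so |I_d|_max = C V₀ ω = (8.984×10^-11)(6.12)(1.885×10^4) = 1.04×10^-5 A.

1.04×10^-5 A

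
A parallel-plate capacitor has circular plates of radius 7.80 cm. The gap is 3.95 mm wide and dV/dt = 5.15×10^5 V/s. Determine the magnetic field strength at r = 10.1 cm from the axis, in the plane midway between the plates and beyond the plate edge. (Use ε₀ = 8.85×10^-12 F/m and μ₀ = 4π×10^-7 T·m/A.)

dE/dt = (dV/dt)/d = 1.304×10^8 V/(m·s); I_d = ε₀(πR²)(dE/dt) = (8.85×10^-12)(0.01911)(1.304×10^8) = 2.205×10^-5 A.
For r ≥ R the full I_d is enclosed: B = μ₀ I_d/(2πr) = (4π×10^-7)(2.205×10^-5)/(2π·0.101) = 4.37×10^-11 T.

4.37×10^-11 T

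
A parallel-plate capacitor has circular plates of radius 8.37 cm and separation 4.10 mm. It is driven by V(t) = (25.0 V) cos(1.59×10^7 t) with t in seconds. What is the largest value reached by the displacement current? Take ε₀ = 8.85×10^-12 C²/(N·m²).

The displacement current equals the conduction current C dV/dt, which peaks at C V₀ ω.
With C = ε₀A/d = (8.85×10^-12)(0.02201)/(4.10×10^-3) = 4.751×10^-11 F and ω = 1.59×10^7 rad/s, I_d,max = (4.751×10^-11)(25.0)(1.59×10^7) = 0.0189 A.

0.0189 A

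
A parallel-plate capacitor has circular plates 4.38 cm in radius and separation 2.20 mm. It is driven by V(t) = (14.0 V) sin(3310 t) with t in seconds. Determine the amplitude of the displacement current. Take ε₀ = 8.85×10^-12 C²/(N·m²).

1.12×10^-6 A

(dE/dt)_max = V₀ω/d = 2.106×10^7 V/(m·s); ω = 3310 rad/s.
I_d,max = ε₀ A (dE/dt)_max = (8.85×10^-12)(6.027×10^-3)(2.106×10^7) = 1.12×10^-6 A.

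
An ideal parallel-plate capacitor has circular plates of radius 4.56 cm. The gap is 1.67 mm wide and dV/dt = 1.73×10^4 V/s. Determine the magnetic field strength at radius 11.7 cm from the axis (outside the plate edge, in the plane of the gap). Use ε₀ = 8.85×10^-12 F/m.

With E = V/d, dE/dt = 1.036×10^7 V/(m·s) and πR² = 6.533×10^-3 m², giving I_d = ε₀ πR² dE/dt = 5.990×10^-7 A.
For r ≥ R the full I_d is enclosed: B = μ₀ I_d/(2πr) = (4π×10^-7)(5.990×10^-7)/(2π·0.117) = 1.02×10^-12 T.

1.02×10^-12 T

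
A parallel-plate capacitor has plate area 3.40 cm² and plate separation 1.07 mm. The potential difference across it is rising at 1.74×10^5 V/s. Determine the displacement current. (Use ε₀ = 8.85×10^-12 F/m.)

The field between the plates is E = V/d, so dE/dt = (1.74×10^5)/(1.07×10^-3 m) = 1.626×10^8 V/(m·s).
I_d = ε₀ A (dE/dt) = (8.85×10^-12)(3.40×10^-4)(1.626×10^8) = 4.89×10^-7 A.

4.89×10^-7 A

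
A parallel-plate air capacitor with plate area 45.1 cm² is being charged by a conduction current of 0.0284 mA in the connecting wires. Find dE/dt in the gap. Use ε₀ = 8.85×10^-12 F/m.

7.12×10^8 V/(m·s)

The displacement current between the plates equals the conduction current, I_d = 0.0284 mA.
Since I_d = ε₀ A dE/dt, dE/dt = I_d/(ε₀A) = (2.84×10^-5)/((8.85×10^-12)(4.51×10^-3)) = 7.12×10^8 V/(m·s).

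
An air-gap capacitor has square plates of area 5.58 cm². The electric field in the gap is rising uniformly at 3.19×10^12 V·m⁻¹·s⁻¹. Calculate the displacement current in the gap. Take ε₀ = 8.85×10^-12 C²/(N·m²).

0.0158 A

The displacement current is ε₀ times dΦ_E/dt = ε₀ A dE/dt = (8.85×10^-12)(5.58×10^-4)(3.19×10^12) = 0.0158 A.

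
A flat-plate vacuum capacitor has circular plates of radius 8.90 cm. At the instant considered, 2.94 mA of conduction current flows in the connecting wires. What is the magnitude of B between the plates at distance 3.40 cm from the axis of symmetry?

No conduction current crosses the gap, so I_d there equals the 2.94×10^-3 A in the leads.
For r < R the Ampère–Maxwell law gives B(2πr) = μ₀ I_d (r²/R²), so B = μ₀ I_d r/(2πR²) = (4π×10^-7)(2.94×10^-3)(0.0340)/(2π·0.0890²) = 2.52×10^-9 T.

2.52×10^-9 T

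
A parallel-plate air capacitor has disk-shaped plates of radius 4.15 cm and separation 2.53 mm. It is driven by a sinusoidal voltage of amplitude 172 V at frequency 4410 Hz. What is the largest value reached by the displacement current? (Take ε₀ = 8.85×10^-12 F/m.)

The displacement current equals the conduction current C dV/dt, which peaks at C V₀ ω.
With C = ε₀A/d = (8.85×10^-12)(5.411×10^-3)/(2.53×10^-3) = 1.893×10^-11 F and ω = 2πf = 2.771×10^4 rad/s, I_d,max = (1.893×10^-11)(172)(2.771×10^4) = 9.02×10^-5 A.

9.02×10^-5 A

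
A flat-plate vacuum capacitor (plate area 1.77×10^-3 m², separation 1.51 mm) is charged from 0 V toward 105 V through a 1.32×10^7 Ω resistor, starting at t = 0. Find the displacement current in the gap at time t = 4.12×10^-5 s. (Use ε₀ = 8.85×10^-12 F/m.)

With C = ε₀A/d = (8.85×10^-12)(1.77×10^-3)/(1.51×10^-3) = 1.037×10^-11 F, the time constant is τ = RC = 1.369×10^-4 s, so t/τ = 0.3009 and e^(−t/τ) = 0.7402.
I_d = I_cond = (V₀/R) e^(−t/τ) = (7.955×10^-6)(0.7402) = 5.89×10^-6 A.

5.89×10^-6 A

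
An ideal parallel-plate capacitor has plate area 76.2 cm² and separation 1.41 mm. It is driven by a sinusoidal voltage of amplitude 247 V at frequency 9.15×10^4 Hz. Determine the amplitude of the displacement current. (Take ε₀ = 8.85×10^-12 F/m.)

6.79×10^-3 A

(dE/dt)_max = V₀ω/d = 1.007×10^11 V/(m·s); ω = 2πf = 5.749×10^5 rad/s.
I_d,max = ε₀ A (dE/dt)_max = (8.85×10^-12)(7.62×10^-3)(1.007×10^11) = 6.79×10^-3 A.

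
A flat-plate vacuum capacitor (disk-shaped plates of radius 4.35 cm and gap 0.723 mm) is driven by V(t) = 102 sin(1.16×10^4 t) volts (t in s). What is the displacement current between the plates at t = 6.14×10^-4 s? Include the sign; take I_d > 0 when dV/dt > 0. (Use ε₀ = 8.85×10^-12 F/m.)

dE/dt = (V₀ω/d)·cos(ωt) with ωt = 7.1224 rad: (102)(1.16×10^4)(0.6680)/(7.23×10^-4) = 1.093×10^9 V/(m·s).
I_d = ε₀ A dE/dt = (8.85×10^-12)(5.945×10^-3)(1.093×10^9) = 5.75×10^-5 A.

5.75×10^-5 A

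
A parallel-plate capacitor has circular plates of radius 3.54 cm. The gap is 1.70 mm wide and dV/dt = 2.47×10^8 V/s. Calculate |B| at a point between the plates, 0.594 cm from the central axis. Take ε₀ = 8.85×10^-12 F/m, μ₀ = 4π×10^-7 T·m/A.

4.80×10^-9 T

dE/dt = (dV/dt)/d = 1.453×10^11 V/(m·s); I_d = ε₀(πR²)(dE/dt) = (8.85×10^-12)(3.937×10^-3)(1.453×10^11) = 5.063×10^-3 A.
∮B·dl = μ₀ I_d,enc with I_d,enc = I_d r²/R² = 1.426×10^-4 A; so B = μ₀ I_d,enc/(2πr) = 4.80×10^-9 T.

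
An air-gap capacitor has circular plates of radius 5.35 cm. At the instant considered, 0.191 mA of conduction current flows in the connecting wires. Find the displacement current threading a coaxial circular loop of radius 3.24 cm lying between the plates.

By continuity the displacement current in the gap matches the conduction current: I_d = 1.91×10^-4 A.
The field is uniform, so I_d,enc = I_d (r/R)² = (1.91×10^-4)(3.24/5.35)² = 7.01×10^-5 A.

7.01×10^-5 A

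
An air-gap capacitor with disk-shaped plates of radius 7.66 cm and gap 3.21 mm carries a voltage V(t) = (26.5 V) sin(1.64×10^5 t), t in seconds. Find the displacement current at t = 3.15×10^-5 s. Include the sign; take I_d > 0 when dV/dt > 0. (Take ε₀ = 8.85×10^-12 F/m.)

9.68×10^-5 A

C = ε₀A/d = (8.85×10^-12)(0.01843)/(3.21×10^-3) = 5.081×10^-11 F. dV/dt = V₀ω·cos(ωt); at ωt = 5.166 rad this factor is 0.4382.
I_d = C dV/dt = (5.081×10^-11)(26.5)(1.64×10^5)(0.4382) = 9.68×10^-5 A.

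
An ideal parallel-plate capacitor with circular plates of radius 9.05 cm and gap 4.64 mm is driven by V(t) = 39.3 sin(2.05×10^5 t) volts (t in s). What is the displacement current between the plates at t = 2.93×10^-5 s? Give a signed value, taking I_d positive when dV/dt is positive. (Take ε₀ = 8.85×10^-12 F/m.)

dV/dt = (39.3)(2.05×10^5)·cos(6.0065) = 7.750×10^6 V/s.
I_d = C dV/dt with C = ε₀A/d = (8.85×10^-12)(0.02573)/(4.64×10^-3) = 4.908×10^-11 F, so I_d = (4.908×10^-11)(7.750×10^6) = 3.80×10^-4 A.

3.80×10^-4 A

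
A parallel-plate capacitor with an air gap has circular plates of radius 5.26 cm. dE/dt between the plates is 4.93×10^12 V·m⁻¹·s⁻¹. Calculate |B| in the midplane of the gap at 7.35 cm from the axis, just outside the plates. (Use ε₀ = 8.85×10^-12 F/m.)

1.03×10^-6 T

Through the whole plate area (πR² = 8.692×10^-3 m²), I_d = ε₀ πR² dE/dt = 0.3792 A.
Outside the plates the loop encloses all of I_d, so B·2πr = μ₀ I_d and B = 1.03×10^-6 T.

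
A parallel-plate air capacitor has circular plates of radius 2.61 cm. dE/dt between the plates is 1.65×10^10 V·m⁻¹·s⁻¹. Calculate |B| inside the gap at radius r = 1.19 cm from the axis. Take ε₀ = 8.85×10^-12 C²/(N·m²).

1.09×10^-9 T

I_d = ε₀ dΦ_E/dt = ε₀ πR² (dE/dt) = (8.85×10^-12)(2.140×10^-3)(1.65×10^10) = 3.125×10^-4 A through the full plate area.
For r < R the Ampère–Maxwell law gives B(2πr) = μ₀ I_d (r²/R²), so B = μ₀ I_d r/(2πR²) = (4π×10^-7)(3.125×10^-4)(0.0119)/(2π·0.0261²) = 1.09×10^-9 T.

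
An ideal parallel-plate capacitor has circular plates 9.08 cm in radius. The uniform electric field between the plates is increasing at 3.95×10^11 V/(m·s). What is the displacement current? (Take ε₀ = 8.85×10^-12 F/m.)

I_d = ε₀ A (dE/dt) = (8.85×10^-12)(0.02590 m²)(3.95×10^11) = 0.0905 A.

0.0905 A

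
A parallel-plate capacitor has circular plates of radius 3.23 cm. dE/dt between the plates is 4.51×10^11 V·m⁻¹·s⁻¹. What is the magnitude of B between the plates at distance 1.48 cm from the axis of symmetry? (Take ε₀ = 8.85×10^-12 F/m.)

Through the whole plate area (πR² = 3.278×10^-3 m²), I_d = ε₀ πR² dE/dt = 0.01308 A.
∮B·dl = μ₀ I_d,enc with I_d,enc = I_d r²/R² = 2.746×10^-3 A; so B = μ₀ I_d,enc/(2πr) = 3.71×10^-8 T.

3.71×10^-8 T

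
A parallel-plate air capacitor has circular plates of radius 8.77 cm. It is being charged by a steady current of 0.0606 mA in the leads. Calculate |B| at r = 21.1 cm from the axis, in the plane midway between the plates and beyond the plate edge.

5.74×10^-11 T

No conduction current crosses the gap, so I_d there equals the 6.06×10^-5 A in the leads.
For r ≥ R the full I_d is enclosed: B = μ₀ I_d/(2πr) = (4π×10^-7)(6.06×10^-5)/(2π·0.211) = 5.74×10^-11 T.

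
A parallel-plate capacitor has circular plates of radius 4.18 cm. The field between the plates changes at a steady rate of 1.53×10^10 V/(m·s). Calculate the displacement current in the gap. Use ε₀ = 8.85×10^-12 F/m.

7.43×10^-4 A

The displacement current is ε₀ times dΦ_E/dt = ε₀ A dE/dt = (8.85×10^-12)(5.489×10^-3)(1.53×10^10) = 7.43×10^-4 A.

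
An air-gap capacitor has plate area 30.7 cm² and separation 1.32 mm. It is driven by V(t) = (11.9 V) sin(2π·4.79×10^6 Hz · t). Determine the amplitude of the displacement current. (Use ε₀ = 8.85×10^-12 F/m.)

(dE/dt)_max = V₀ω/d = 2.714×10^11 V/(m·s); ω = 2πf = 3.010×10^7 rad/s.
I_d,max = ε₀ A (dE/dt)_max = (8.85×10^-12)(3.07×10^-3)(2.714×10^11) = 7.37×10^-3 A.

7.37×10^-3 A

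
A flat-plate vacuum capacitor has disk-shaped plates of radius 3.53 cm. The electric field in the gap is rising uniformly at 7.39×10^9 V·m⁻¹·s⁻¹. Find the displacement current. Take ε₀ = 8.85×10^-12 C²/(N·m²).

2.56×10^-4 A

With a uniform field, Φ_E = EA, so I_d = ε₀ A dE/dt = 2.56×10^-4 A.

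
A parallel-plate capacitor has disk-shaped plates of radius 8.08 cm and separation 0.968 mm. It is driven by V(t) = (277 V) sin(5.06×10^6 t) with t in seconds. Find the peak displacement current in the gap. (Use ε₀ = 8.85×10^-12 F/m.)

0.263 A

C = ε₀A/d = (8.85×10^-12)(0.02051)/(9.68×10^-4) = 1.875×10^-10 F; ω = 5.06×10^6 rad/s.
I_d = C dV/dt, so |I_d|_max = C V₀ ω = (1.875×10^-10)(277)(5.06×10^6) = 0.263 A.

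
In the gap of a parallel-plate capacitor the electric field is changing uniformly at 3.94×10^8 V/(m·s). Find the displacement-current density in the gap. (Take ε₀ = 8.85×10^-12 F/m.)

The displacement-current density is ε₀ ∂E/∂t = (8.85×10^-12)(3.94×10^8) = 3.49×10^-3 A/m².

3.49×10^-3 A/m²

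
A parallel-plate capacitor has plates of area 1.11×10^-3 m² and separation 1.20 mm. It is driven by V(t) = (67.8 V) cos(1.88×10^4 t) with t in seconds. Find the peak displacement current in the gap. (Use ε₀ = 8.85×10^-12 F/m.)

The displacement current equals the conduction current C dV/dt, which peaks at C V₀ ω.
With C = ε₀A/d = (8.85×10^-12)(1.11×10^-3)/(1.20×10^-3) = 8.186×10^-12 F and ω = 1.88×10^4 rad/s, I_d,max = (8.186×10^-12)(67.8)(1.88×10^4) = 1.04×10^-5 A.

1.04×10^-5 A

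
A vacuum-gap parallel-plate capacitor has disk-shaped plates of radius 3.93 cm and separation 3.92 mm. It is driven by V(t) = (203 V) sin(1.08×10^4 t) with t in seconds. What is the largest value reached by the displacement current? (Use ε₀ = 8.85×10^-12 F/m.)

2.40×10^-5 A

The displacement current equals the conduction current C dV/dt, which peaks at C V₀ ω.
With C = ε₀A/d = (8.85×10^-12)(4.852×10^-3)/(3.92×10^-3) = 1.095×10^-11 F and ω = 1.08×10^4 rad/s, I_d,max = (1.095×10^-11)(203)(1.08×10^4) = 2.40×10^-5 A.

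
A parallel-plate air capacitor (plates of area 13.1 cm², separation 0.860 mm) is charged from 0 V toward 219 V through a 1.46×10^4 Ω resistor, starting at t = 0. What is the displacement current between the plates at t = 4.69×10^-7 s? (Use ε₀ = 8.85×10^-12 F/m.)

1.38×10^-3 A

With C = ε₀A/d = (8.85×10^-12)(1.31×10^-3)/(8.60×10^-4) = 1.348×10^-11 F, the time constant is τ = RC = 1.968×10^-7 s, so t/τ = 2.383 and e^(−t/τ) = 0.09227.
I_d = I_cond = (V₀/R) e^(−t/τ) = (0.01500)(0.09227) = 1.38×10^-3 A.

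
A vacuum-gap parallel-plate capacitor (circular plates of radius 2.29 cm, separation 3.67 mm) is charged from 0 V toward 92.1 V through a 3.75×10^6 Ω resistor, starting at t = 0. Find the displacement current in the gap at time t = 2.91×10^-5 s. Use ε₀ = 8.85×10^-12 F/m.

C = ε₀A/d = (8.85×10^-12)(1.647×10^-3)/(3.67×10^-3) = 3.972×10^-12 F and τ = RC = 1.489×10^-5 s. I_d in the gap equals the RC charging current.
I_d(t) = (V₀/R) e^(−t/τ) = 2.456×10^-5 · e^(−1.954) = 3.48×10^-6 A.

3.48×10^-6 A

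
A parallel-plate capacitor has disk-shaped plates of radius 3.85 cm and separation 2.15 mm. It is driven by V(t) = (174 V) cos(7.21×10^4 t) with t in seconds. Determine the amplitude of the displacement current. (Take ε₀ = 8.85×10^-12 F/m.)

2.40×10^-4 A

C = ε₀A/d = (8.85×10^-12)(4.657×10^-3)/(2.15×10^-3) = 1.917×10^-11 F; ω = 7.21×10^4 rad/s.
I_d = C dV/dt, so |I_d|_max = C V₀ ω = (1.917×10^-11)(174)(7.21×10^4) = 2.40×10^-4 A.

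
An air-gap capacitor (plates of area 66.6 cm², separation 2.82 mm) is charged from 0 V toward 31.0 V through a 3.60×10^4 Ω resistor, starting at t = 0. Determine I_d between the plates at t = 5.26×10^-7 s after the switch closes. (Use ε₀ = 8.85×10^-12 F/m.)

C = ε₀A/d = (8.85×10^-12)(6.66×10^-3)/(2.82×10^-3) = 2.090×10^-11 F, so τ = RC = 7.524×10^-7 s.
The conduction current is I(t) = (V₀/R) e^(−t/τ), and the displacement current between the plates equals it.
t/τ = 0.6991; I_d = (31.0/3.60×10^4) · e^(−0.6991) = (8.611×10^-4)(0.4970) = 4.28×10^-4 A.

4.28×10^-4 A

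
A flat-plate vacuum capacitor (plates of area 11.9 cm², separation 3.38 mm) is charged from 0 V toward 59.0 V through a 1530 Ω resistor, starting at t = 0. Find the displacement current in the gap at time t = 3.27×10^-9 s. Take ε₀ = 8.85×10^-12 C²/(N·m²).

C = ε₀A/d = (8.85×10^-12)(1.19×10^-3)/(3.38×10^-3) = 3.116×10^-12 F, so τ = RC = 4.767×10^-9 s.
The conduction current is I(t) = (V₀/R) e^(−t/τ), and the displacement current between the plates equals it.
t/τ = 0.6860; I_d = (59.0/1530) · e^(−0.6860) = (0.03856)(0.5036) = 0.0194 A.

0.0194 A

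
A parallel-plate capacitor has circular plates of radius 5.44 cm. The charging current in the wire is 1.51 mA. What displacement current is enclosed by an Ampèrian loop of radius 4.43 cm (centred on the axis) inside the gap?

Between the plates the displacement current equals the wire current: I_d = 1.51 mA = 1.51×10^-3 A.
Through an area πr² the displacement current is I_d·(πr²/πR²) = I_d (r/R)² = 1.00×10^-3 A.

1.00×10^-3 A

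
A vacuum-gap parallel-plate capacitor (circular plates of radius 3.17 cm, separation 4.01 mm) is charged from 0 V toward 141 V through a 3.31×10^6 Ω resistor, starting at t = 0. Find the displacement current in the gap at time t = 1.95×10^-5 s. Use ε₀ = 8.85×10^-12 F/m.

1.83×10^-5 A

C = ε₀A/d = (8.85×10^-12)(3.157×10^-3)/(4.01×10^-3) = 6.967×10^-12 F, so τ = RC = 2.306×10^-5 s.
The conduction current is I(t) = (V₀/R) e^(−t/τ), and the displacement current between the plates equals it.
t/τ = 0.8456; I_d = (141/3.31×10^6) · e^(−0.8456) = (4.260×10^-5)(0.4293) = 1.83×10^-5 A.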